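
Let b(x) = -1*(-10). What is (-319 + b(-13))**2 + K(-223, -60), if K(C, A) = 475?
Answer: 95956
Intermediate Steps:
b(x) = 10
(-319 + b(-13))**2 + K(-223, -60) = (-319 + 10)**2 + 475 = (-309)**2 + 475 = 95481 + 475 = 95956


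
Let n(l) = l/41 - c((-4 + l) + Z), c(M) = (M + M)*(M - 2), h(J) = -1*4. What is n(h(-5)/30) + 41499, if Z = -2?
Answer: 381907877/9225 ≈ 41399.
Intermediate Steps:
h(J) = -4
c(M) = 2*M*(-2 + M) (c(M) = (2*M)*(-2 + M) = 2*M*(-2 + M))
n(l) = l/41 - 2*(-8 + l)*(-6 + l) (n(l) = l/41 - 2*((-4 + l) - 2)*(-2 + ((-4 + l) - 2)) = l*(1/41) - 2*(-6 + l)*(-2 + (-6 + l)) = l/41 - 2*(-6 + l)*(-8 + l) = l/41 - 2*(-8 + l)*(-6 + l))
n(h(-5)/30) + 41499 = ((-4/30)/41 - 2*(-8 - 4/30)*(-6 - 4/30)) + 41499 = ((-4*1/30)/41 - 2*(-8 - 4*1/30)*(-6 - 4*1/30)) + 41499 = ((1/41)*(-2/15) - 2*(-8 - 2/15)*(-6 - 2/15)) + 41499 = (-2/615 - 2*(-122/15)*(-92/15)) + 41499 = (-2/615 - 22448/225) + 41499 = -920398/9225 + 41499 = 381907877/9225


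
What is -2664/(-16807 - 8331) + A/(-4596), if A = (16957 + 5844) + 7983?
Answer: -95200556/14441781 ≈ -6.5920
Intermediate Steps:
A = 30784 (A = 22801 + 7983 = 30784)
-2664/(-16807 - 8331) + A/(-4596) = -2664/(-16807 - 8331) + 30784/(-4596) = -2664/(-25138) + 30784*(-1/4596) = -2664*(-1/25138) - 7696/1149 = 1332/12569 - 7696/1149 = -95200556/14441781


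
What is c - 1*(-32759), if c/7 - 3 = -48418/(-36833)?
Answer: 1207724666/36833 ≈ 32789.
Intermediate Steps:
c = 1112419/36833 (c = 21 + 7*(-48418/(-36833)) = 21 + 7*(-48418*(-1/36833)) = 21 + 7*(48418/36833) = 21 + 338926/36833 = 1112419/36833 ≈ 30.202)
c - 1*(-32759) = 1112419/36833 - 1*(-32759) = 1112419/36833 + 32759 = 1207724666/36833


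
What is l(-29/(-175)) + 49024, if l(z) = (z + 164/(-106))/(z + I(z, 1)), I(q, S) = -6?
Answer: 2652848525/54113 ≈ 49024.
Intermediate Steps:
l(z) = (-82/53 + z)/(-6 + z) (l(z) = (z + 164/(-106))/(z - 6) = (z + 164*(-1/106))/(-6 + z) = (z - 82/53)/(-6 + z) = (-82/53 + z)/(-6 + z))
l(-29/(-175)) + 49024 = (-82/53 - 29/(-175))/(-6 - 29/(-175)) + 49024 = (-82/53 - 29*(-1/175))/(-6 - 29*(-1/175)) + 49024 = (-82/53 + 29/175)/(-6 + 29/175) + 49024 = -12813/9275/(-1021/175) + 49024 = -175/1021*(-12813/9275) + 49024 = 12813/54113 + 49024 = 2652848525/54113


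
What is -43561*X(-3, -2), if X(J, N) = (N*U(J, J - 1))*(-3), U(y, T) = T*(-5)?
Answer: -5227320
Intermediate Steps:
U(y, T) = -5*T
X(J, N) = -3*N*(5 - 5*J) (X(J, N) = (N*(-5*(J - 1)))*(-3) = (N*(-5*(-1 + J)))*(-3) = (N*(5 - 5*J))*(-3) = -3*N*(5 - 5*J))
-43561*X(-3, -2) = -653415*(-2)*(-1 - 3) = -653415*(-2)*(-4) = -43561*120 = -5227320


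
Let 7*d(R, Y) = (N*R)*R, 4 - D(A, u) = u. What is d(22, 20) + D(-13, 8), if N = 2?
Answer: 940/7 ≈ 134.29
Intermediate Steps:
D(A, u) = 4 - u
d(R, Y) = 2*R²/7 (d(R, Y) = ((2*R)*R)/7 = (2*R²)/7 = 2*R²/7)
d(22, 20) + D(-13, 8) = (2/7)*22² + (4 - 1*8) = (2/7)*484 + (4 - 8) = 968/7 - 4 = 940/7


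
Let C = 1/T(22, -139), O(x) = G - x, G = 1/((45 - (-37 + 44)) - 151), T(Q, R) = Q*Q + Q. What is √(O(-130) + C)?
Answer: √424989607966/57178 ≈ 11.401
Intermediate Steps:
T(Q, R) = Q + Q² (T(Q, R) = Q² + Q = Q + Q²)
G = -1/113 (G = 1/((45 - 1*7) - 151) = 1/((45 - 7) - 151) = 1/(38 - 151) = 1/(-113) = -1/113 ≈ -0.0088496)
O(x) = -1/113 - x
C = 1/506 (C = 1/(22*(1 + 22)) = 1/(22*23) = 1/506 ≈ 0.0019763)
√(O(-130) + C) = √((-1/113 - 1*(-130)) + 1/506) = √((-1/113 + 130) + 1/506) = √(14689/113 + 1/506) = √(7432747/57178) = √424989607966/57178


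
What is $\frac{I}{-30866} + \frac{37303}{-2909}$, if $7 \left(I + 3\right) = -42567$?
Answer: $- \frac{566848021}{44894597} \approx -12.626$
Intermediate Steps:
$I = -6084$ ($I = -3 + \frac{1}{7} \left(-42567\right) = -3 - 6081 = -6084$)
$\frac{I}{-30866} + \frac{37303}{-2909} = - \frac{6084}{-30866} + \frac{37303}{-2909} = \left(-6084\right) \left(- \frac{1}{30866}\right) + 37303 \left(- \frac{1}{2909}\right) = \frac{3042}{15433} - \frac{37303}{2909} = - \frac{566848021}{44894597}$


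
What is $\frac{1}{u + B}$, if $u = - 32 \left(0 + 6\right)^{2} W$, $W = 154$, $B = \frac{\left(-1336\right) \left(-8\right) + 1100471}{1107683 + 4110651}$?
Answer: $- \frac{5218334}{925773087113} \approx -5.6367 \cdot 10^{-6}$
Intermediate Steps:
$B = \frac{1111159}{5218334}$ ($B = \frac{10688 + 1100471}{5218334} = 1111159 \cdot \frac{1}{5218334} = \frac{1111159}{5218334} \approx 0.21293$)
$u = -177408$ ($u = - 32 \left(0 + 6\right)^{2} \cdot 154 = - 32 \cdot 6^{2} \cdot 154 = \left(-32\right) 36 \cdot 154 = \left(-1152\right) 154 = -177408$)
$\frac{1}{u + B} = \frac{1}{-177408 + \frac{1111159}{5218334}} = \frac{1}{- \frac{925773087113}{5218334}} = - \frac{5218334}{925773087113}$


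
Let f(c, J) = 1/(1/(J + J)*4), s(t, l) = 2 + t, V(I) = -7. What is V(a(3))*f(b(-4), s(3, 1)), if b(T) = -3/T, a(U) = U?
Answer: -35/2 ≈ -17.500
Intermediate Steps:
f(c, J) = J/2 (f(c, J) = (¼)/1/(2*J) = (¼)/(1/(2*J)) = (2*J)*(¼) = J/2)
V(a(3))*f(b(-4), s(3, 1)) = -7*(2 + 3)/2 = -7*5/2 = -35/2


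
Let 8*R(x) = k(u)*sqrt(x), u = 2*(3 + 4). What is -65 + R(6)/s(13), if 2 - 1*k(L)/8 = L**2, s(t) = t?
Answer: -65 - 194*sqrt(6)/13 ≈ -101.55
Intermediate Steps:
u = 14 (u = 2*7 = 14)
k(L) = 16 - 8*L**2
R(x) = -194*sqrt(x) (R(x) = ((16 - 8*14**2)*sqrt(x))/8 = ((16 - 8*196)*sqrt(x))/8 = ((16 - 1568)*sqrt(x))/8 = (-1552*sqrt(x))/8 = -194*sqrt(x))
-65 + R(6)/s(13) = -65 - 194*sqrt(6)/13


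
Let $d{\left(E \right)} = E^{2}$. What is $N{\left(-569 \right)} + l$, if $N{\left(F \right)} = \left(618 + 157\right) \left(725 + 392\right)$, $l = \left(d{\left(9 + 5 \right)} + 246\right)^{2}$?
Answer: $1061039$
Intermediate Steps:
$l = 195364$ ($l = \left(\left(9 + 5\right)^{2} + 246\right)^{2} = \left(14^{2} + 246\right)^{2} = \left(196 + 246\right)^{2} = 442^{2} = 195364$)
$N{\left(F \right)} = 865675$ ($N{\left(F \right)} = 775 \cdot 1117 = 865675$)
$N{\left(-569 \right)} + l = 865675 + 195364 = 1061039$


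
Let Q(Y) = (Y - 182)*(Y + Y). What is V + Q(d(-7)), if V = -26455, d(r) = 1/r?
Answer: -1293745/49 ≈ -26403.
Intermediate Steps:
d(r) = 1/r
Q(Y) = 2*Y*(-182 + Y) (Q(Y) = (-182 + Y)*(2*Y) = 2*Y*(-182 + Y))
V + Q(d(-7)) = -26455 + 2*(-182 + 1/(-7))/(-7) = -26455 + 2*(-1/7)*(-182 - 1/7) = -26455 + 2*(-1/7)*(-1275/7) = -26455 + 2550/49 = -1293745/49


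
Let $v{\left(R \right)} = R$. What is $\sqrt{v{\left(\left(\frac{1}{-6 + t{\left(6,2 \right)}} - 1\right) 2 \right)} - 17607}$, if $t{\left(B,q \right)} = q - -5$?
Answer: $i \sqrt{17607} \approx 132.69 i$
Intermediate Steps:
$t{\left(B,q \right)} = 5 + q$ ($t{\left(B,q \right)} = q + 5 = 5 + q$)
$\sqrt{v{\left(\left(\frac{1}{-6 + t{\left(6,2 \right)}} - 1\right) 2 \right)} - 17607} = \sqrt{\left(\frac{1}{-6 + \left(5 + 2\right)} - 1\right) 2 - 17607} = \sqrt{\left(\frac{1}{-6 + 7} - 1\right) 2 - 17607} = \sqrt{\left(1^{-1} - 1\right) 2 - 17607} = \sqrt{\left(1 - 1\right) 2 - 17607} = \sqrt{0 \cdot 2 - 17607} = \sqrt{0 - 17607} = \sqrt{-17607} = i \sqrt{17607}$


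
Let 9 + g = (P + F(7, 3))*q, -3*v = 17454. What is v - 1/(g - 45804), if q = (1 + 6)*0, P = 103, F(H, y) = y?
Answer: -266540033/45813 ≈ -5818.0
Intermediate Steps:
q = 0 (q = 7*0 = 0)
v = -5818 (v = -1/3*17454 = -5818)
g = -9 (g = -9 + (103 + 3)*0 = -9 + 106*0 = -9 + 0 = -9)
v - 1/(g - 45804) = -5818 - 1/(-9 - 45804) = -5818 - 1/(-45813) = -5818 - 1*(-1/45813) = -5818 + 1/45813 = -266540033/45813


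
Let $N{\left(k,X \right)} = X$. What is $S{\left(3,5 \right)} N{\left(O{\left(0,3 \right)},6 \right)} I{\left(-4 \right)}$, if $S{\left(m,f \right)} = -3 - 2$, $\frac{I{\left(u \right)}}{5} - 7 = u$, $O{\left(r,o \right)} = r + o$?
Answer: $-450$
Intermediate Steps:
$O{\left(r,o \right)} = o + r$
$I{\left(u \right)} = 35 + 5 u$
$S{\left(m,f \right)} = -5$ ($S{\left(m,f \right)} = -3 - 2 = -5$)
$S{\left(3,5 \right)} N{\left(O{\left(0,3 \right)},6 \right)} I{\left(-4 \right)} = \left(-5\right) 6 \left(35 + 5 \left(-4\right)\right) = - 30 \left(35 - 20\right) = \left(-30\right) 15 = -450$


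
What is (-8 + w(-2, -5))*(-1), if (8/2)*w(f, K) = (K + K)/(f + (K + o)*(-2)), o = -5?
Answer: 293/36 ≈ 8.1389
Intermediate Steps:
w(f, K) = K/(2*(10 + f - 2*K)) (w(f, K) = ((K + K)/(f + (K - 5)*(-2)))/4 = ((2*K)/(f + (-5 + K)*(-2)))/4 = ((2*K)/(f + (10 - 2*K)))/4 = ((2*K)/(10 + f - 2*K))/4 = (2*K/(10 + f - 2*K))/4 = K/(2*(10 + f - 2*K)))
(-8 + w(-2, -5))*(-1) = (-8 + (½)*(-5)/(10 - 2 - 2*(-5)))*(-1) = (-8 + (½)*(-5)/(10 - 2 + 10))*(-1) = (-8 + (½)*(-5)/18)*(-1) = (-8 + (½)*(-5)*(1/18))*(-1) = (-8 - 5/36)*(-1) = -293/36*(-1) = 293/36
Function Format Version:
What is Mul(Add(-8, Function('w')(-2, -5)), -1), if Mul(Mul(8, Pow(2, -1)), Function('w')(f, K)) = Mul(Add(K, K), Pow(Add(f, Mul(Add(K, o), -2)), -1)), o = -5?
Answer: Rational(293, 36) ≈ 8.1389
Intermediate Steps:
Function('w')(f, K) = Mul(Rational(1, 2), K, Pow(Add(10, f, Mul(-2, K)), -1)) (Function('w')(f, K) = Mul(Rational(1, 4), Mul(Add(K, K), Pow(Add(f, Mul(Add(K, -5), -2)), -1))) = Mul(Rational(1, 4), Mul(Mul(2, K), Pow(Add(f, Mul(Add(-5, K), -2)), -1))) = Mul(Rational(1, 4), Mul(Mul(2, K), Pow(Add(f, Add(10, Mul(-2, K))), -1))) = Mul(Rational(1, 4), Mul(Mul(2, K), Pow(Add(10, f, Mul(-2, K)), -1))) = Mul(Rational(1, 4), Mul(2, K, Pow(Add(10, f, Mul(-2, K)), -1))) = Mul(Rational(1, 2), K, Pow(Add(10, f, Mul(-2, K)), -1)))
Mul(Add(-8, Function('w')(-2, -5)), -1) = Mul(Add(-8, Mul(Rational(1, 2), -5, Pow(Add(10, -2, Mul(-2, -5)), -1))), -1) = Mul(Add(-8, Mul(Rational(1, 2), -5, Pow(Add(10, -2, 10), -1))), -1) = Mul(Add(-8, Mul(Rational(1, 2), -5, Pow(18, -1))), -1) = Mul(Add(-8, Mul(Rational(1, 2), -5, Rational(1, 18))), -1) = Mul(Add(-8, Rational(-5, 36)), -1) = Mul(Rational(-293, 36), -1) = Rational(293, 36)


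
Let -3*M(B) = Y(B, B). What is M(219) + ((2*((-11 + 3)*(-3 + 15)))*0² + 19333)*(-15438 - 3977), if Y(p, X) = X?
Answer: -375350268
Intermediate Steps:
M(B) = -B/3
M(219) + ((2*((-11 + 3)*(-3 + 15)))*0² + 19333)*(-15438 - 3977) = -⅓*219 + ((2*((-11 + 3)*(-3 + 15)))*0² + 19333)*(-15438 - 3977) = -73 + ((2*(-8*12))*0 + 19333)*(-19415) = -73 + ((2*(-96))*0 + 19333)*(-19415) = -73 + (-192*0 + 19333)*(-19415) = -73 + (0 + 19333)*(-19415) = -73 + 19333*(-19415) = -73 - 375350195 = -375350268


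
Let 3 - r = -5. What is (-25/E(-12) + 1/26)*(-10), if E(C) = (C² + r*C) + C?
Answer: 1535/234 ≈ 6.5598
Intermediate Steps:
r = 8 (r = 3 - 1*(-5) = 3 + 5 = 8)
E(C) = C² + 9*C (E(C) = (C² + 8*C) + C = C² + 9*C)
(-25/E(-12) + 1/26)*(-10) = (-25*(-1/(12*(9 - 12))) + 1/26)*(-10) = (-25/((-12*(-3))) + 1*(1/26))*(-10) = (-25/36 + 1/26)*(-10) = -307/468*(-10) = 1535/234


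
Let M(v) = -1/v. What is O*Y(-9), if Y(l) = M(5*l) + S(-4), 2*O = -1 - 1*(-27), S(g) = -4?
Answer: -2327/45 ≈ -51.711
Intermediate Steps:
O = 13 (O = (-1 - 1*(-27))/2 = (-1 + 27)/2 = (½)*26 = 13)
Y(l) = -4 - 1/(5*l) (Y(l) = -1/(5*l) - 4 = -4 - 1/(5*l))
O*Y(-9) = 13*(-4 - ⅕/(-9)) = 13*(-4 - ⅕*(-⅑)) = 13*(-4 + 1/45) = 13*(-179/45) = -2327/45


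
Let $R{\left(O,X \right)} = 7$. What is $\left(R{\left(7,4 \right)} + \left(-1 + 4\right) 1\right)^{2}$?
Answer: $100$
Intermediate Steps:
$\left(R{\left(7,4 \right)} + \left(-1 + 4\right) 1\right)^{2} = \left(7 + \left(-1 + 4\right) 1\right)^{2} = \left(7 + 3 \cdot 1\right)^{2} = \left(7 + 3\right)^{2} = 10^{2} = 100$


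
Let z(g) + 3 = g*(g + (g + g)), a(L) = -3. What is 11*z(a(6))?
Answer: 264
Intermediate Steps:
z(g) = -3 + 3*g**2 (z(g) = -3 + g*(g + (g + g)) = -3 + g*(g + 2*g) = -3 + g*(3*g) = -3 + 3*g**2)
11*z(a(6)) = 11*(-3 + 3*(-3)**2) = 11*(-3 + 3*9) = 11*(-3 + 27) = 11*24 = 264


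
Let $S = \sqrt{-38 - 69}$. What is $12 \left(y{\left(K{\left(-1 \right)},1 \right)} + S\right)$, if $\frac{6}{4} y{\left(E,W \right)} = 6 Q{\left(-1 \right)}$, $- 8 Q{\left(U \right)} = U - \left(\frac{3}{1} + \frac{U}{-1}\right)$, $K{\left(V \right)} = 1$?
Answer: $30 + 12 i \sqrt{107} \approx 30.0 + 124.13 i$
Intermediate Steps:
$Q{\left(U \right)} = \frac{3}{8} - \frac{U}{4}$ ($Q{\left(U \right)} = - \frac{U - \left(\frac{3}{1} + \frac{U}{-1}\right)}{8} = - \frac{U - \left(3 \cdot 1 + U \left(-1\right)\right)}{8} = - \frac{U - \left(3 - U\right)}{8} = - \frac{U + \left(-3 + U\right)}{8} = - \frac{-3 + 2 U}{8} = \frac{3}{8} - \frac{U}{4}$)
$y{\left(E,W \right)} = \frac{5}{2}$ ($y{\left(E,W \right)} = \frac{2 \cdot 6 \left(\frac{3}{8} - - \frac{1}{4}\right)}{3} = \frac{2 \cdot 6 \left(\frac{3}{8} + \frac{1}{4}\right)}{3} = \frac{2 \cdot 6 \cdot \frac{5}{8}}{3} = \frac{2}{3} \cdot \frac{15}{4} = \frac{5}{2}$)
$S = i \sqrt{107}$ ($S = \sqrt{-107} = i \sqrt{107} \approx 10.344 i$)
$12 \left(y{\left(K{\left(-1 \right)},1 \right)} + S\right) = 12 \left(\frac{5}{2} + i \sqrt{107}\right) = 30 + 12 i \sqrt{107}$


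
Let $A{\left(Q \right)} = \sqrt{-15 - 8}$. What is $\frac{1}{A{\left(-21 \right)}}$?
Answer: $- \frac{i \sqrt{23}}{23} \approx - 0.20851 i$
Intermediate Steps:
$A{\left(Q \right)} = i \sqrt{23}$ ($A{\left(Q \right)} = \sqrt{-23} = i \sqrt{23}$)
$\frac{1}{A{\left(-21 \right)}} = \frac{1}{i \sqrt{23}} = - \frac{i \sqrt{23}}{23}$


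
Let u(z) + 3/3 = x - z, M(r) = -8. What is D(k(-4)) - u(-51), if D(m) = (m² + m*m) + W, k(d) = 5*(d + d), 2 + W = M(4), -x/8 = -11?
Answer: 3052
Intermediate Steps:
x = 88 (x = -8*(-11) = 88)
W = -10 (W = -2 - 8 = -10)
u(z) = 87 - z (u(z) = -1 + (88 - z) = 87 - z)
k(d) = 10*d (k(d) = 5*(2*d) = 10*d)
D(m) = -10 + 2*m² (D(m) = (m² + m*m) - 10 = (m² + m²) - 10 = 2*m² - 10 = -10 + 2*m²)
D(k(-4)) - u(-51) = (-10 + 2*(10*(-4))²) - (87 - 1*(-51)) = (-10 + 2*(-40)²) - (87 + 51) = (-10 + 2*1600) - 1*138 = (-10 + 3200) - 138 = 3190 - 138 = 3052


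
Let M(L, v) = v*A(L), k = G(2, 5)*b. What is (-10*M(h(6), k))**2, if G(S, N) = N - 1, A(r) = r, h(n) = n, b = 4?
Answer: 921600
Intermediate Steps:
G(S, N) = -1 + N
k = 16 (k = (-1 + 5)*4 = 4*4 = 16)
M(L, v) = L*v (M(L, v) = v*L = L*v)
(-10*M(h(6), k))**2 = (-60*16)**2 = (-10*96)**2 = (-960)**2 = 921600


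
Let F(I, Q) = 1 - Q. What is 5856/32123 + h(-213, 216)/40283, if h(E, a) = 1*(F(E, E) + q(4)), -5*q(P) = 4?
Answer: 1213729358/6470054045 ≈ 0.18759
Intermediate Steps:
q(P) = -⅘ (q(P) = -⅕*4 = -⅘)
h(E, a) = ⅕ - E (h(E, a) = 1*((1 - E) - ⅘) = 1*(⅕ - E) = ⅕ - E)
5856/32123 + h(-213, 216)/40283 = 5856/32123 + (⅕ - 1*(-213))/40283 = 5856*(1/32123) + (⅕ + 213)*(1/40283) = 5856/32123 + (1066/5)*(1/40283) = 5856/32123 + 1066/201415 = 1213729358/6470054045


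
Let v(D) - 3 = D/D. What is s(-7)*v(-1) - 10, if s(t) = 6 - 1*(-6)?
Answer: 38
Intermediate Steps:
v(D) = 4 (v(D) = 3 + D/D = 3 + 1 = 4)
s(t) = 12 (s(t) = 6 + 6 = 12)
s(-7)*v(-1) - 10 = 12*4 - 10 = 48 - 10 = 38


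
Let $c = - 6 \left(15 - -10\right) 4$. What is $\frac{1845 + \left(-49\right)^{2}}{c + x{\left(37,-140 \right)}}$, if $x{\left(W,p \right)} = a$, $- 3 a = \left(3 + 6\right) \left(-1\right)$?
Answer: $- \frac{4246}{597} \approx -7.1122$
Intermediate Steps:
$a = 3$ ($a = - \frac{\left(3 + 6\right) \left(-1\right)}{3} = - \frac{9 \left(-1\right)}{3} = \left(- \frac{1}{3}\right) \left(-9\right) = 3$)
$x{\left(W,p \right)} = 3$
$c = -600$ ($c = - 6 \left(15 + 10\right) 4 = \left(-6\right) 25 \cdot 4 = \left(-150\right) 4 = -600$)
$\frac{1845 + \left(-49\right)^{2}}{c + x{\left(37,-140 \right)}} = \frac{1845 + \left(-49\right)^{2}}{-600 + 3} = \frac{1845 + 2401}{-597} = 4246 \left(- \frac{1}{597}\right) = - \frac{4246}{597}$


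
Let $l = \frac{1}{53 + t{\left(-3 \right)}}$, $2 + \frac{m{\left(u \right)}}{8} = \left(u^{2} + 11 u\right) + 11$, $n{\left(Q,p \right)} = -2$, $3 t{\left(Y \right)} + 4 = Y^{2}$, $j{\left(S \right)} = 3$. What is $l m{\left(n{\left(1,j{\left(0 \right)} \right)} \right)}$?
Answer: $- \frac{54}{41} \approx -1.3171$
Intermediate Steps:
$t{\left(Y \right)} = - \frac{4}{3} + \frac{Y^{2}}{3}$
$m{\left(u \right)} = 72 + 8 u^{2} + 88 u$ ($m{\left(u \right)} = -16 + 8 \left(\left(u^{2} + 11 u\right) + 11\right) = -16 + 8 \left(11 + u^{2} + 11 u\right) = -16 + \left(88 + 8 u^{2} + 88 u\right) = 72 + 8 u^{2} + 88 u$)
$l = \frac{3}{164}$ ($l = \frac{1}{53 - \left(\frac{4}{3} - \frac{\left(-3\right)^{2}}{3}\right)} = \frac{1}{53 + \left(- \frac{4}{3} + \frac{1}{3} \cdot 9\right)} = \frac{1}{53 + \left(- \frac{4}{3} + 3\right)} = \frac{1}{53 + \frac{5}{3}} = \frac{1}{\frac{164}{3}} = \frac{3}{164} \approx 0.018293$)
$l m{\left(n{\left(1,j{\left(0 \right)} \right)} \right)} = \frac{3 \left(72 + 8 \left(-2\right)^{2} + 88 \left(-2\right)\right)}{164} = \frac{3 \left(72 + 8 \cdot 4 - 176\right)}{164} = \frac{3 \left(72 + 32 - 176\right)}{164} = \frac{3}{164} \left(-72\right) = - \frac{54}{41}$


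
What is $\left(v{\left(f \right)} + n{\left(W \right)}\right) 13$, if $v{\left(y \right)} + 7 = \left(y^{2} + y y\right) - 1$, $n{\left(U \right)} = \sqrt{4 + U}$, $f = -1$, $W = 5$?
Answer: $-39$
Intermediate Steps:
$v{\left(y \right)} = -8 + 2 y^{2}$ ($v{\left(y \right)} = -7 - \left(1 - y^{2} - y y\right) = -7 + \left(\left(y^{2} + y^{2}\right) - 1\right) = -7 + \left(2 y^{2} - 1\right) = -7 + \left(-1 + 2 y^{2}\right) = -8 + 2 y^{2}$)
$\left(v{\left(f \right)} + n{\left(W \right)}\right) 13 = \left(\left(-8 + 2 \left(-1\right)^{2}\right) + \sqrt{4 + 5}\right) 13 = \left(\left(-8 + 2 \cdot 1\right) + \sqrt{9}\right) 13 = \left(\left(-8 + 2\right) + 3\right) 13 = \left(-6 + 3\right) 13 = \left(-3\right) 13 = -39$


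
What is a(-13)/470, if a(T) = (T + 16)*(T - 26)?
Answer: -117/470 ≈ -0.24894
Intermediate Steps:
a(T) = (-26 + T)*(16 + T) (a(T) = (16 + T)*(-26 + T) = (-26 + T)*(16 + T))
a(-13)/470 = (-416 + (-13)**2 - 10*(-13))/470 = (-416 + 169 + 130)*(1/470) = -117*1/470 = -117/470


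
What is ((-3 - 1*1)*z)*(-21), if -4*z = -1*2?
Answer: 42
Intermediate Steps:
z = 1/2 (z = -(-1)*2/4 = -1/4*(-2) = 1/2 ≈ 0.50000)
((-3 - 1*1)*z)*(-21) = ((-3 - 1*1)*(1/2))*(-21) = ((-3 - 1)*(1/2))*(-21) = -4*1/2*(-21) = -2*(-21) = 42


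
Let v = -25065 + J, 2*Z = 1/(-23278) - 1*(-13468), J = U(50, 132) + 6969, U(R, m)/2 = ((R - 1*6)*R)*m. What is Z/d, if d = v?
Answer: 104502701/8732415808 ≈ 0.011967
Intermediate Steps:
U(R, m) = 2*R*m*(-6 + R) (U(R, m) = 2*(((R - 1*6)*R)*m) = 2*(((R - 6)*R)*m) = 2*(((-6 + R)*R)*m) = 2*((R*(-6 + R))*m) = 2*(R*m*(-6 + R)) = 2*R*m*(-6 + R))
J = 587769 (J = 2*50*132*(-6 + 50) + 6969 = 2*50*132*44 + 6969 = 580800 + 6969 = 587769)
Z = 313508103/46556 (Z = (1/(-23278) - 1*(-13468))/2 = (-1/23278 + 13468)/2 = (½)*(313508103/23278) = 313508103/46556 ≈ 6734.0)
v = 562704 (v = -25065 + 587769 = 562704)
d = 562704
Z/d = (313508103/46556)/562704 = (313508103/46556)*(1/562704) = 104502701/8732415808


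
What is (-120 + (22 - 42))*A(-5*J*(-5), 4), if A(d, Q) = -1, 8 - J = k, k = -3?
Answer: 140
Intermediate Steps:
J = 11 (J = 8 - 1*(-3) = 8 + 3 = 11)
(-120 + (22 - 42))*A(-5*J*(-5), 4) = (-120 + (22 - 42))*(-1) = (-120 - 20)*(-1) = -140*(-1) = 140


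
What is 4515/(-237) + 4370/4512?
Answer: -3222665/178224 ≈ -18.082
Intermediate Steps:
4515/(-237) + 4370/4512 = 4515*(-1/237) + 4370*(1/4512) = -1505/79 + 2185/2256 = -3222665/178224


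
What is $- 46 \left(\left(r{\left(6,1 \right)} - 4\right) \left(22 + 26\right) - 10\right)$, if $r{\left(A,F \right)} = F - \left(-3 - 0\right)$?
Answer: $460$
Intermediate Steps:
$r{\left(A,F \right)} = 3 + F$ ($r{\left(A,F \right)} = F - \left(-3 + 0\right) = F - -3 = F + 3 = 3 + F$)
$- 46 \left(\left(r{\left(6,1 \right)} - 4\right) \left(22 + 26\right) - 10\right) = - 46 \left(\left(\left(3 + 1\right) - 4\right) \left(22 + 26\right) - 10\right) = - 46 \left(\left(4 - 4\right) 48 - 10\right) = - 46 \left(0 \cdot 48 - 10\right) = - 46 \left(0 - 10\right) = \left(-46\right) \left(-10\right) = 460$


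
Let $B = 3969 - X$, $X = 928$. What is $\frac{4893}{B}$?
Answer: $\frac{4893}{3041} \approx 1.609$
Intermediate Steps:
$B = 3041$ ($B = 3969 - 928 = 3041$)
$\frac{4893}{B} = \frac{4893}{3041}$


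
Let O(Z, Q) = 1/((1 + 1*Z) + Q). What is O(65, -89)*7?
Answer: -7/23 ≈ -0.30435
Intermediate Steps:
O(Z, Q) = 1/(1 + Q + Z) (O(Z, Q) = 1/((1 + Z) + Q) = 1/(1 + Q + Z))
O(65, -89)*7 = 7/(1 - 89 + 65) = 7/(-23) = -1/23*7 = -7/23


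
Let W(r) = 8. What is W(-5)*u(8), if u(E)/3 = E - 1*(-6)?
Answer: 336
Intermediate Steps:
u(E) = 18 + 3*E (u(E) = 3*(E - 1*(-6)) = 3*(E + 6) = 3*(6 + E) = 18 + 3*E)
W(-5)*u(8) = 8*(18 + 3*8) = 8*(18 + 24) = 8*42 = 336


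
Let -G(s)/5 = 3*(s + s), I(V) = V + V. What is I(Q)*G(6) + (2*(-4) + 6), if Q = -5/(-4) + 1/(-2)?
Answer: -272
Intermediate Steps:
Q = ¾ (Q = -5*(-¼) + 1*(-½) = 5/4 - ½ = ¾ ≈ 0.75000)
I(V) = 2*V
G(s) = -30*s (G(s) = -15*(s + s) = -15*2*s = -30*s)
I(Q)*G(6) + (2*(-4) + 6) = (2*(¾))*(-30*6) + (2*(-4) + 6) = (3/2)*(-180) + (-8 + 6) = -270 - 2 = -272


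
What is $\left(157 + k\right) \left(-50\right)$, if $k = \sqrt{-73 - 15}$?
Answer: $-7850 - 100 i \sqrt{22} \approx -7850.0 - 469.04 i$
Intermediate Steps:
$k = 2 i \sqrt{22}$ ($k = \sqrt{-73 - 15} = \sqrt{-88} = 2 i \sqrt{22} \approx 9.3808 i$)
$\left(157 + k\right) \left(-50\right) = \left(157 + 2 i \sqrt{22}\right) \left(-50\right) = -7850 - 100 i \sqrt{22}$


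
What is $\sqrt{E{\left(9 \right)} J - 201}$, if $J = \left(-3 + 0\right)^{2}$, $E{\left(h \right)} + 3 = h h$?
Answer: $\sqrt{501} \approx 22.383$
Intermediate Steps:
$E{\left(h \right)} = -3 + h^{2}$ ($E{\left(h \right)} = -3 + h h = -3 + h^{2}$)
$J = 9$ ($J = \left(-3\right)^{2} = 9$)
$\sqrt{E{\left(9 \right)} J - 201} = \sqrt{\left(-3 + 9^{2}\right) 9 - 201} = \sqrt{\left(-3 + 81\right) 9 - 201} = \sqrt{78 \cdot 9 - 201} = \sqrt{702 - 201} = \sqrt{501}$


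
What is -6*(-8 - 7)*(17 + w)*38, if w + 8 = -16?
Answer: -23940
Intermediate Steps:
w = -24 (w = -8 - 16 = -24)
-6*(-8 - 7)*(17 + w)*38 = -6*(-8 - 7)*(17 - 24)*38 = -(-90)*(-7)*38 = -6*105*38 = -630*38 = -23940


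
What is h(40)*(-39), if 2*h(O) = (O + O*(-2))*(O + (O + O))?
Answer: 93600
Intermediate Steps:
h(O) = -3*O²/2 (h(O) = ((O + O*(-2))*(O + (O + O)))/2 = ((O - 2*O)*(O + 2*O))/2 = ((-O)*(3*O))/2 = (-3*O²)/2 = -3*O²/2)
h(40)*(-39) = -3/2*40²*(-39) = -3/2*1600*(-39) = -2400*(-39) = 93600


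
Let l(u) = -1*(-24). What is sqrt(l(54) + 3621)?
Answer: 27*sqrt(5) ≈ 60.374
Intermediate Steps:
l(u) = 24
sqrt(l(54) + 3621) = sqrt(24 + 3621) = sqrt(3645) = 27*sqrt(5)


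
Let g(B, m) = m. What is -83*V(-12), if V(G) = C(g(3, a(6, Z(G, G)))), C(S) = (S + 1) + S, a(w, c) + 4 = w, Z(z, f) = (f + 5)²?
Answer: -415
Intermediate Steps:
Z(z, f) = (5 + f)²
a(w, c) = -4 + w
C(S) = 1 + 2*S (C(S) = (1 + S) + S = 1 + 2*S)
V(G) = 5 (V(G) = 1 + 2*(-4 + 6) = 1 + 2*2 = 1 + 4 = 5)
-83*V(-12) = -83*5 = -415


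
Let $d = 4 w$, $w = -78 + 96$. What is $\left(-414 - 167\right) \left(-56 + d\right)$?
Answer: $-9296$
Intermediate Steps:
$w = 18$
$d = 72$ ($d = 4 \cdot 18 = 72$)
$\left(-414 - 167\right) \left(-56 + d\right) = \left(-414 - 167\right) \left(-56 + 72\right) = \left(-581\right) 16 = -9296$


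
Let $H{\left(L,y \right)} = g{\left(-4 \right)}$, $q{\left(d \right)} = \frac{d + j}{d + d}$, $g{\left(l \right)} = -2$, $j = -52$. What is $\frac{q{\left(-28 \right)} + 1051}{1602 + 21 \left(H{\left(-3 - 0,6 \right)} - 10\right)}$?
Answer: $\frac{7367}{9450} \approx 0.77958$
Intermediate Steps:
$q{\left(d \right)} = \frac{-52 + d}{2 d}$ ($q{\left(d \right)} = \frac{d - 52}{d + d} = \frac{-52 + d}{2 d}$)
$H{\left(L,y \right)} = -2$
$\frac{q{\left(-28 \right)} + 1051}{1602 + 21 \left(H{\left(-3 - 0,6 \right)} - 10\right)} = \frac{\frac{-52 - 28}{2 \left(-28\right)} + 1051}{1602 + 21 \left(-2 - 10\right)} = \frac{\frac{1}{2} \left(- \frac{1}{28}\right) \left(-80\right) + 1051}{1602 + 21 \left(-12\right)} = \frac{\frac{10}{7} + 1051}{1602 - 252} = \frac{7367}{7 \cdot 1350} = \frac{7367}{7} \cdot \frac{1}{1350} = \frac{7367}{9450}$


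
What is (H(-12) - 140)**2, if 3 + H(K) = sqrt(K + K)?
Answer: 20425 - 572*I*sqrt(6) ≈ 20425.0 - 1401.1*I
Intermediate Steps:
H(K) = -3 + sqrt(2)*sqrt(K) (H(K) = -3 + sqrt(K + K) = -3 + sqrt(2*K) = -3 + sqrt(2)*sqrt(K))
(H(-12) - 140)**2 = ((-3 + sqrt(2)*sqrt(-12)) - 140)**2 = ((-3 + sqrt(2)*(2*I*sqrt(3))) - 140)**2 = ((-3 + 2*I*sqrt(6)) - 140)**2 = (-143 + 2*I*sqrt(6))**2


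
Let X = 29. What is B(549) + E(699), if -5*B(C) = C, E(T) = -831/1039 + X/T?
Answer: -401470979/3631305 ≈ -110.56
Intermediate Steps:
E(T) = -831/1039 + 29/T
B(C) = -C/5
B(549) + E(699) = -⅕*549 + (-831/1039 + 29/699) = -549/5 + (-831/1039 + 29*(1/699)) = -549/5 + (-831/1039 + 29/699) = -549/5 - 550738/726261 = -401470979/3631305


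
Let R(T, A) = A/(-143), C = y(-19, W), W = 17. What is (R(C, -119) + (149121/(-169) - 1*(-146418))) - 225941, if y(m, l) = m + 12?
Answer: -149472041/1859 ≈ -80405.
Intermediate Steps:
y(m, l) = 12 + m
C = -7 (C = 12 - 19 = -7)
R(T, A) = -A/143 (R(T, A) = A*(-1/143) = -A/143)
(R(C, -119) + (149121/(-169) - 1*(-146418))) - 225941 = (-1/143*(-119) + (149121/(-169) - 1*(-146418))) - 225941 = (119/143 + (149121*(-1/169) + 146418)) - 225941 = (119/143 + (-149121/169 + 146418)) - 225941 = (119/143 + 24595521/169) - 225941 = 270552278/1859 - 225941 = -149472041/1859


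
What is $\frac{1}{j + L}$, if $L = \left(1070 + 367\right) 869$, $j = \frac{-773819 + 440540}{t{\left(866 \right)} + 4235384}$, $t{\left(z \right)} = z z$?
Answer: $\frac{1661780}{2075152649247} \approx 8.008 \cdot 10^{-7}$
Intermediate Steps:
$t{\left(z \right)} = z^{2}$
$j = - \frac{111093}{1661780}$ ($j = \frac{-773819 + 440540}{866^{2} + 4235384} = - \frac{333279}{749956 + 4235384} = - \frac{333279}{4985340} = \left(-333279\right) \frac{1}{4985340} = - \frac{111093}{1661780} \approx -0.066852$)
$L = 1248753$ ($L = 1437 \cdot 869 = 1248753$)
$\frac{1}{j + L} = \frac{1}{- \frac{111093}{1661780} + 1248753} = \frac{1}{\frac{2075152649247}{1661780}} = \frac{1661780}{2075152649247}$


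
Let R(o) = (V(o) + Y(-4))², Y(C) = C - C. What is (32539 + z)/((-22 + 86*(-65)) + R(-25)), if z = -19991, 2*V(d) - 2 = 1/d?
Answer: -31370000/14027599 ≈ -2.2363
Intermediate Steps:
Y(C) = 0
V(d) = 1 + 1/(2*d)
R(o) = (½ + o)²/o² (R(o) = ((½ + o)/o + 0)² = ((½ + o)/o)² = (½ + o)²/o²)
(32539 + z)/((-22 + 86*(-65)) + R(-25)) = (32539 - 19991)/((-22 + 86*(-65)) + (¼)*(1 + 2*(-25))²/(-25)²) = 12548/((-22 - 5590) + (¼)*(1/625)*(1 - 50)²) = 12548/(-5612 + (¼)*(1/625)*(-49)²) = 12548/(-5612 + (¼)*(1/625)*2401) = 12548/(-5612 + 2401/2500) = 12548/(-14027599/2500) = 12548*(-2500/14027599) = -31370000/14027599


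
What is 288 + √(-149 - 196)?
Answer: 288 + I*√345 ≈ 288.0 + 18.574*I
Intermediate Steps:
288 + √(-149 - 196) = 288 + √(-345) = 288 + I*√345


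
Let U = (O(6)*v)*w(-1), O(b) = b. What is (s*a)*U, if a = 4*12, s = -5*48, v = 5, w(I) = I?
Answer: 345600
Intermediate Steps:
s = -240
a = 48
U = -30 (U = (6*5)*(-1) = 30*(-1) = -30)
(s*a)*U = -240*48*(-30) = -11520*(-30) = 345600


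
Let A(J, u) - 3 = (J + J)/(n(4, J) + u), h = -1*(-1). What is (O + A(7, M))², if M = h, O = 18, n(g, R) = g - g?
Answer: 1225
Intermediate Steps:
n(g, R) = 0
h = 1
M = 1
A(J, u) = 3 + 2*J/u (A(J, u) = 3 + (J + J)/(0 + u) = 3 + (2*J)/u = 3 + 2*J/u)
(O + A(7, M))² = (18 + (3 + 2*7/1))² = (18 + (3 + 2*7*1))² = (18 + (3 + 14))² = (18 + 17)² = 35² = 1225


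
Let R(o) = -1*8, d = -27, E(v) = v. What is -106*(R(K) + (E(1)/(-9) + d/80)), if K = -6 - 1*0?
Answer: 322399/360 ≈ 895.55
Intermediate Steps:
K = -6 (K = -6 + 0 = -6)
R(o) = -8
-106*(R(K) + (E(1)/(-9) + d/80)) = -106*(-8 + (1/(-9) - 27/80)) = -106*(-8 + (1*(-⅑) - 27*1/80)) = -106*(-8 + (-⅑ - 27/80)) = -106*(-8 - 323/720) = -106*(-6083/720) = 322399/360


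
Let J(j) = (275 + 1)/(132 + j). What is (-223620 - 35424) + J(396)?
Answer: -11397913/44 ≈ -2.5904e+5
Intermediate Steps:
J(j) = 276/(132 + j)
(-223620 - 35424) + J(396) = (-223620 - 35424) + 276/(132 + 396) = -259044 + 276/528 = -259044 + 276*(1/528) = -259044 + 23/44 = -11397913/44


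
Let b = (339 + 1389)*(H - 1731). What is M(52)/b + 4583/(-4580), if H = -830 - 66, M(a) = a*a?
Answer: -81315278/81213705 ≈ -1.0013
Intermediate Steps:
M(a) = a**2
H = -896
b = -4539456 (b = (339 + 1389)*(-896 - 1731) = 1728*(-2627) = -4539456)
M(52)/b + 4583/(-4580) = 52**2/(-4539456) + 4583/(-4580) = 2704*(-1/4539456) + 4583*(-1/4580) = -169/283716 - 4583/4580 = -81315278/81213705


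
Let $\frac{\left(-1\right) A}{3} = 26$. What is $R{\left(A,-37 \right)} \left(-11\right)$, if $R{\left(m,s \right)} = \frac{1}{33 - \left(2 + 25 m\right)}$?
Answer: $- \frac{11}{1981} \approx -0.0055528$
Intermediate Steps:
$A = -78$ ($A = \left(-3\right) 26 = -78$)
$R{\left(m,s \right)} = \frac{1}{31 - 25 m}$ ($R{\left(m,s \right)} = \frac{1}{33 - \left(2 + 25 m\right)} = \frac{1}{31 - 25 m}$)
$R{\left(A,-37 \right)} \left(-11\right) = - \frac{1}{-31 + 25 \left(-78\right)} \left(-11\right) = - \frac{1}{-31 - 1950} \left(-11\right) = - \frac{1}{-1981} \left(-11\right) = \left(-1\right) \left(- \frac{1}{1981}\right) \left(-11\right) = \frac{1}{1981} \left(-11\right) = - \frac{11}{1981}$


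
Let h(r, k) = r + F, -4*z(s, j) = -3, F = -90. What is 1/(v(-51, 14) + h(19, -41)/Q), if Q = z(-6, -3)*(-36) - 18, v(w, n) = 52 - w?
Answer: 45/4706 ≈ 0.0095623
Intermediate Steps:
z(s, j) = ¾ (z(s, j) = -¼*(-3) = ¾)
h(r, k) = -90 + r (h(r, k) = r - 90 = -90 + r)
Q = -45 (Q = (¾)*(-36) - 18 = -27 - 18 = -45)
1/(v(-51, 14) + h(19, -41)/Q) = 1/((52 - 1*(-51)) + (-90 + 19)/(-45)) = 1/((52 + 51) - 71*(-1/45)) = 1/(103 + 71/45) = 1/(4706/45) = 45/4706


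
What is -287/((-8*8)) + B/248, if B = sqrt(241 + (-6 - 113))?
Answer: 287/64 + sqrt(122)/248 ≈ 4.5289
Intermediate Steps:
B = sqrt(122) (B = sqrt(241 - 119) = sqrt(122) ≈ 11.045)
-287/((-8*8)) + B/248 = -287/((-8*8)) + sqrt(122)/248 = -287/(-64) + sqrt(122)*(1/248) = -287*(-1/64) + sqrt(122)/248 = 287/64 + sqrt(122)/248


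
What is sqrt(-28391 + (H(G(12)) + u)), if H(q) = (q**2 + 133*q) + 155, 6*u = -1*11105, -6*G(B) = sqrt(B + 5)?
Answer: sqrt(-1083109 - 798*sqrt(17))/6 ≈ 173.72*I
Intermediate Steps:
G(B) = -sqrt(5 + B)/6 (G(B) = -sqrt(B + 5)/6 = -sqrt(5 + B)/6)
u = -11105/6 (u = (-1*11105)/6 = (1/6)*(-11105) = -11105/6 ≈ -1850.8)
H(q) = 155 + q**2 + 133*q
sqrt(-28391 + (H(G(12)) + u)) = sqrt(-28391 + ((155 + (-sqrt(5 + 12)/6)**2 + 133*(-sqrt(5 + 12)/6)) - 11105/6)) = sqrt(-28391 + ((155 + (-sqrt(17)/6)**2 + 133*(-sqrt(17)/6)) - 11105/6)) = sqrt(-28391 + ((155 + 17/36 - 133*sqrt(17)/6) - 11105/6)) = sqrt(-28391 + ((5597/36 - 133*sqrt(17)/6) - 11105/6)) = sqrt(-28391 + (-61033/36 - 133*sqrt(17)/6)) = sqrt(-1083109/36 - 133*sqrt(17)/6)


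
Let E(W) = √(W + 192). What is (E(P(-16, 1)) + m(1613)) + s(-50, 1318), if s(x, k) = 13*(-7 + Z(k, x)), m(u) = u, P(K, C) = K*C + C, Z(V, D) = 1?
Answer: 1535 + √177 ≈ 1548.3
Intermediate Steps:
P(K, C) = C + C*K (P(K, C) = C*K + C = C + C*K)
E(W) = √(192 + W)
s(x, k) = -78 (s(x, k) = 13*(-7 + 1) = 13*(-6) = -78)
(E(P(-16, 1)) + m(1613)) + s(-50, 1318) = (√(192 + 1*(1 - 16)) + 1613) - 78 = (√(192 + 1*(-15)) + 1613) - 78 = (√(192 - 15) + 1613) - 78 = (√177 + 1613) - 78 = (1613 + √177) - 78 = 1535 + √177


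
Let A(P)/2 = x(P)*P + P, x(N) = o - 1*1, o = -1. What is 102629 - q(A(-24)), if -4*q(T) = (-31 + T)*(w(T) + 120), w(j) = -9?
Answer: 412403/4 ≈ 1.0310e+5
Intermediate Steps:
x(N) = -2 (x(N) = -1 - 1*1 = -1 - 1 = -2)
A(P) = -2*P (A(P) = 2*(-2*P + P) = 2*(-P) = -2*P)
q(T) = 3441/4 - 111*T/4 (q(T) = -(-31 + T)*(-9 + 120)/4 = -(-31 + T)*111/4 = -(-3441 + 111*T)/4 = 3441/4 - 111*T/4)
102629 - q(A(-24)) = 102629 - (3441/4 - (-111)*(-24)/2) = 102629 - (3441/4 - 111/4*48) = 102629 - (3441/4 - 1332) = 102629 - 1*(-1887/4) = 102629 + 1887/4 = 412403/4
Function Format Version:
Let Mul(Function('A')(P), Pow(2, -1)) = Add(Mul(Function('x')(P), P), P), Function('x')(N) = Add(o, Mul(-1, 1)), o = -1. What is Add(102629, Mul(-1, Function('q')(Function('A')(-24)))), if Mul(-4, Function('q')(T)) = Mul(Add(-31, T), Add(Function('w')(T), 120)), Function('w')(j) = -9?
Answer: Rational(412403, 4) ≈ 1.0310e+5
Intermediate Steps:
Function('x')(N) = -2 (Function('x')(N) = Add(-1, Mul(-1, 1)) = Add(-1, -1) = -2)
Function('A')(P) = Mul(-2, P) (Function('A')(P) = Mul(2, Add(Mul(-2, P), P)) = Mul(2, Mul(-1, P)) = Mul(-2, P))
Function('q')(T) = Add(Rational(3441, 4), Mul(Rational(-111, 4), T)) (Function('q')(T) = Mul(Rational(-1, 4), Mul(Add(-31, T), Add(-9, 120))) = Mul(Rational(-1, 4), Mul(Add(-31, T), 111)) = Mul(Rational(-1, 4), Add(-3441, Mul(111, T))) = Add(Rational(3441, 4), Mul(Rational(-111, 4), T)))
Add(102629, Mul(-1, Function('q')(Function('A')(-24)))) = Add(102629, Mul(-1, Add(Rational(3441, 4), Mul(Rational(-111, 4), Mul(-2, -24))))) = Add(102629, Mul(-1, Add(Rational(3441, 4), Mul(Rational(-111, 4), 48)))) = Add(102629, Mul(-1, Add(Rational(3441, 4), -1332))) = Add(102629, Mul(-1, Rational(-1887, 4))) = Add(102629, Rational(1887, 4)) = Rational(412403, 4)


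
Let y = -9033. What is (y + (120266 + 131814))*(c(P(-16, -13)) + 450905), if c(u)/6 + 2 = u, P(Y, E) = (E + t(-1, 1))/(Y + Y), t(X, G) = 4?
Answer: 1753417617805/16 ≈ 1.0959e+11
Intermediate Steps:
P(Y, E) = (4 + E)/(2*Y) (P(Y, E) = (E + 4)/(Y + Y) = (4 + E)/((2*Y)) = (4 + E)*(1/(2*Y)) = (4 + E)/(2*Y))
c(u) = -12 + 6*u
(y + (120266 + 131814))*(c(P(-16, -13)) + 450905) = (-9033 + (120266 + 131814))*((-12 + 6*((½)*(4 - 13)/(-16))) + 450905) = (-9033 + 252080)*((-12 + 6*((½)*(-1/16)*(-9))) + 450905) = 243047*((-12 + 6*(9/32)) + 450905) = 243047*((-12 + 27/16) + 450905) = 243047*(-165/16 + 450905) = 243047*(7214315/16) = 1753417617805/16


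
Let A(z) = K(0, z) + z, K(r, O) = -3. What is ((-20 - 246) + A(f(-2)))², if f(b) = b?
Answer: 73441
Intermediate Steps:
A(z) = -3 + z
((-20 - 246) + A(f(-2)))² = ((-20 - 246) + (-3 - 2))² = (-266 - 5)² = (-271)² = 73441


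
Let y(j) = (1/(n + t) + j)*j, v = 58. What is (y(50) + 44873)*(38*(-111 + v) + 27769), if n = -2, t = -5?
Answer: 8539353555/7 ≈ 1.2199e+9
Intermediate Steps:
y(j) = j*(-⅐ + j) (y(j) = (1/(-2 - 5) + j)*j = (1/(-7) + j)*j = (-⅐ + j)*j = j*(-⅐ + j))
(y(50) + 44873)*(38*(-111 + v) + 27769) = (50*(-⅐ + 50) + 44873)*(38*(-111 + 58) + 27769) = (50*(349/7) + 44873)*(38*(-53) + 27769) = (17450/7 + 44873)*(-2014 + 27769) = (331561/7)*25755 = 8539353555/7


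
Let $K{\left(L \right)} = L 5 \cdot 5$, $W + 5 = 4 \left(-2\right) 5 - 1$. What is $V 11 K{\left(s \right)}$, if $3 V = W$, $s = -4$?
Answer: $\frac{50600}{3} \approx 16867.0$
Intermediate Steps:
$W = -46$ ($W = -5 + \left(4 \left(-2\right) 5 - 1\right) = -5 - 41 = -46$)
$V = - \frac{46}{3}$ ($V = \frac{1}{3} \left(-46\right) = - \frac{46}{3} \approx -15.333$)
$K{\left(L \right)} = 25 L$ ($K{\left(L \right)} = 5 L 5 = 25 L$)
$V 11 K{\left(s \right)} = \left(- \frac{46}{3}\right) 11 \cdot 25 \left(-4\right) = \left(- \frac{506}{3}\right) \left(-100\right) = \frac{50600}{3}$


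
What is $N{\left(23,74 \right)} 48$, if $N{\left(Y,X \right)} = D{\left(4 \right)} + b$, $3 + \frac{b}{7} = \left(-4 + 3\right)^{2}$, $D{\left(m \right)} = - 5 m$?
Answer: $-1632$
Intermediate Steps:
$b = -14$ ($b = -21 + 7 \left(-4 + 3\right)^{2} = -21 + 7 \left(-1\right)^{2} = -21 + 7 \cdot 1 = -21 + 7 = -14$)
$N{\left(Y,X \right)} = -34$ ($N{\left(Y,X \right)} = \left(-5\right) 4 - 14 = -20 - 14 = -34$)
$N{\left(23,74 \right)} 48 = \left(-34\right) 48 = -1632$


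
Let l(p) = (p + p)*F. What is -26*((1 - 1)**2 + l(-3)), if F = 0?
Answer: 0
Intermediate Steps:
l(p) = 0 (l(p) = (p + p)*0 = (2*p)*0 = 0)
-26*((1 - 1)**2 + l(-3)) = -26*((1 - 1)**2 + 0) = -26*(0**2 + 0) = -26*(0 + 0) = -26*0 = 0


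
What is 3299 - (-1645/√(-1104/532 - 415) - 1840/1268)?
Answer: 1046243/317 - 1645*I*√7377643/55471 ≈ 3300.4 - 80.549*I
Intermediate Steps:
3299 - (-1645/√(-1104/532 - 415) - 1840/1268) = 3299 - (-1645/√(-1104*1/532 - 415) - 1840*1/1268) = 3299 - (-1645/√(-276/133 - 415) - 460/317) = 3299 - (-1645*(-I*√7377643/55471) - 460/317) = 3299 - (-(-1645)*I*√7377643/55471 - 460/317) = 3299 - (1645*I*√7377643/55471 - 460/317) = 3299 - (-460/317 + 1645*I*√7377643/55471) = 3299 + (460/317 - 1645*I*√7377643/55471) = 1046243/317 - 1645*I*√7377643/55471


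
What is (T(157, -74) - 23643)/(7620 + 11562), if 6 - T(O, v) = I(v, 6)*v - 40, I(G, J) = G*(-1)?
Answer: -18121/19182 ≈ -0.94469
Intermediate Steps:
I(G, J) = -G
T(O, v) = 46 + v² (T(O, v) = 6 - ((-v)*v - 40) = 6 - (-v² - 40) = 6 - (-40 - v²) = 6 + (40 + v²) = 46 + v²)
(T(157, -74) - 23643)/(7620 + 11562) = ((46 + (-74)²) - 23643)/(7620 + 11562) = ((46 + 5476) - 23643)/19182 = (5522 - 23643)*(1/19182) = -18121*1/19182 = -18121/19182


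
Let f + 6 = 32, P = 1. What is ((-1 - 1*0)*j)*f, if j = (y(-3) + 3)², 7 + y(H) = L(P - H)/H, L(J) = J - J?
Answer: -416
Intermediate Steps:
f = 26 (f = -6 + 32 = 26)
L(J) = 0
y(H) = -7 (y(H) = -7 + 0/H = -7 + 0 = -7)
j = 16 (j = (-7 + 3)² = (-4)² = 16)
((-1 - 1*0)*j)*f = ((-1 - 1*0)*16)*26 = ((-1 + 0)*16)*26 = -1*16*26 = -16*26 = -416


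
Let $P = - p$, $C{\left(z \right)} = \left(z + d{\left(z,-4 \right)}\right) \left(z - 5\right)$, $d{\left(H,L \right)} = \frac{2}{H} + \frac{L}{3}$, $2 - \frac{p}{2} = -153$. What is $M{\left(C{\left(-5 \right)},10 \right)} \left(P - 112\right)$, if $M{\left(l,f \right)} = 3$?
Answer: $-1266$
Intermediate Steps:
$p = 310$ ($p = 4 - -306 = 4 + 306 = 310$)
$d{\left(H,L \right)} = \frac{2}{H} + \frac{L}{3}$ ($d{\left(H,L \right)} = \frac{2}{H} + L \frac{1}{3} = \frac{2}{H} + \frac{L}{3}$)
$C{\left(z \right)} = \left(-5 + z\right) \left(- \frac{4}{3} + z + \frac{2}{z}\right)$ ($C{\left(z \right)} = \left(z + \left(\frac{2}{z} + \frac{1}{3} \left(-4\right)\right)\right) \left(z - 5\right) = \left(z - \left(\frac{4}{3} - \frac{2}{z}\right)\right) \left(-5 + z\right) = \left(- \frac{4}{3} + z + \frac{2}{z}\right) \left(-5 + z\right) = \left(-5 + z\right) \left(- \frac{4}{3} + z + \frac{2}{z}\right)$)
$P = -310$ ($P = \left(-1\right) 310 = -310$)
$M{\left(C{\left(-5 \right)},10 \right)} \left(P - 112\right) = 3 \left(-310 - 112\right) = 3 \left(-422\right) = -1266$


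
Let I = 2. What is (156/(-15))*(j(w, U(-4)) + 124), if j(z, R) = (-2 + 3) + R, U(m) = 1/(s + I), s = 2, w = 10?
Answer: -6513/5 ≈ -1302.6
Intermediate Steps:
U(m) = 1/4 (U(m) = 1/(2 + 2) = 1/4)
j(z, R) = 1 + R
(156/(-15))*(j(w, U(-4)) + 124) = (156/(-15))*((1 + 1/4) + 124) = (156*(-1/15))*(5/4 + 124) = -52/5*501/4 = -6513/5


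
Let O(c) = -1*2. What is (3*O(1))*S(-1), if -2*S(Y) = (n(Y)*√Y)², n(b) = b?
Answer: -3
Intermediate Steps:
O(c) = -2
S(Y) = -Y³/2
(3*O(1))*S(-1) = (3*(-2))*(-½*(-1)³) = -(-3)*(-1) = -6*½ = -3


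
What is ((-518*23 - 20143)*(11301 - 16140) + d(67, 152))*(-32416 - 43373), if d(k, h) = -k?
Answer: -11756674343484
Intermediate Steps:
((-518*23 - 20143)*(11301 - 16140) + d(67, 152))*(-32416 - 43373) = ((-518*23 - 20143)*(11301 - 16140) - 1*67)*(-32416 - 43373) = ((-11914 - 20143)*(-4839) - 67)*(-75789) = (-32057*(-4839) - 67)*(-75789) = (155123823 - 67)*(-75789) = 155123756*(-75789) = -11756674343484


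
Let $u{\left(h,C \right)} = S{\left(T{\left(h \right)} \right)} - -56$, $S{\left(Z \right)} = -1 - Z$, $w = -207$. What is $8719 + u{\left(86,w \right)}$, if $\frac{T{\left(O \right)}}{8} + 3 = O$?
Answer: $8110$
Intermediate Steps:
$T{\left(O \right)} = -24 + 8 O$
$u{\left(h,C \right)} = 79 - 8 h$ ($u{\left(h,C \right)} = \left(-1 - \left(-24 + 8 h\right)\right) - -56 = \left(-1 - \left(-24 + 8 h\right)\right) + 56 = \left(23 - 8 h\right) + 56 = 79 - 8 h$)
$8719 + u{\left(86,w \right)} = 8719 + \left(79 - 688\right) = 8719 - 609 = 8110$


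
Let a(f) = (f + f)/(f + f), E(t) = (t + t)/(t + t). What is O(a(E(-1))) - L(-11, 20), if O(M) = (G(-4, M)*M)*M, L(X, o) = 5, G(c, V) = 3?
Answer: -2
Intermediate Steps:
E(t) = 1 (E(t) = (2*t)/((2*t)) = (2*t)*(1/(2*t)) = 1)
a(f) = 1 (a(f) = (2*f)/((2*f)) = (2*f)*(1/(2*f)) = 1)
O(M) = 3*M² (O(M) = (3*M)*M = 3*M²)
O(a(E(-1))) - L(-11, 20) = 3*1² - 1*5 = 3*1 - 5 = 3 - 5 = -2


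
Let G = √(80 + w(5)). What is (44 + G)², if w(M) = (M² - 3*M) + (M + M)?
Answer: 2916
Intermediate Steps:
w(M) = M² - M (w(M) = (M² - 3*M) + 2*M = M² - M)
G = 10 (G = √(80 + 5*(-1 + 5)) = √(80 + 5*4) = √(80 + 20) = √100 = 10)
(44 + G)² = (44 + 10)² = 54² = 2916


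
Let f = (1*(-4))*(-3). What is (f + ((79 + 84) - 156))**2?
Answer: 361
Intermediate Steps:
f = 12 (f = -4*(-3) = 12)
(f + ((79 + 84) - 156))**2 = (12 + ((79 + 84) - 156))**2 = (12 + (163 - 156))**2 = (12 + 7)**2 = 19**2 = 361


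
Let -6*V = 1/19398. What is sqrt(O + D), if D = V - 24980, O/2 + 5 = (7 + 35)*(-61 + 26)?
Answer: I*sqrt(10509567546953)/19398 ≈ 167.12*I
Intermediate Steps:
V = -1/116388 (V = -1/6/19398 = -1/6*1/19398 = -1/116388 ≈ -8.5919e-6)
O = -2950 (O = -10 + 2*((7 + 35)*(-61 + 26)) = -10 + 2*(42*(-35)) = -10 + 2*(-1470) = -10 - 2940 = -2950)
D = -2907372241/116388 (D = -1/116388 - 24980 = -2907372241/116388 ≈ -24980.)
sqrt(O + D) = sqrt(-2950 - 2907372241/116388) = sqrt(-3250716841/116388) = I*sqrt(10509567546953)/19398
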